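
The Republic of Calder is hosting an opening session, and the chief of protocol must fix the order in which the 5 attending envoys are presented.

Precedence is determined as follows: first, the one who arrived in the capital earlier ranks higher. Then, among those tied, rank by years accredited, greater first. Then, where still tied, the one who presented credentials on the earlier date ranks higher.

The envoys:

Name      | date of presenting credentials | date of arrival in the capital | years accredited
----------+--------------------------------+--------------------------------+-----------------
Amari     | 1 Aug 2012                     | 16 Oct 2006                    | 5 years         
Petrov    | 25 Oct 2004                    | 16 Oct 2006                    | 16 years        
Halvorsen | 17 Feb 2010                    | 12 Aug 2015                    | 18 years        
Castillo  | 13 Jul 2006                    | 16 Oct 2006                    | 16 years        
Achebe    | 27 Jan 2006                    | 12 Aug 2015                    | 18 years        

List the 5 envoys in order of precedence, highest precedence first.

Petrov, Castillo, Amari, Achebe, Halvorsen

By date of arrival in the capital (earlier first): Petrov, Castillo and Amari (each 16 Oct 2006); then Achebe and Halvorsen (both 12 Aug 2015).
Among Petrov, Castillo and Amari, by years accredited (higher first): Petrov and Castillo (16 years) before Amari (5 years).
Among Petrov and Castillo, by date of presenting credentials (earlier first): Petrov (25 Oct 2004) before Castillo (13 Jul 2006).
Achebe and Halvorsen both have years accredited 18 years, so the next rule applies.
Among Achebe and Halvorsen, by date of presenting credentials (earlier first): Achebe (27 Jan 2006) before Halvorsen (17 Feb 2010).
Full order: Petrov, Castillo, Amari, Achebe, Halvorsen.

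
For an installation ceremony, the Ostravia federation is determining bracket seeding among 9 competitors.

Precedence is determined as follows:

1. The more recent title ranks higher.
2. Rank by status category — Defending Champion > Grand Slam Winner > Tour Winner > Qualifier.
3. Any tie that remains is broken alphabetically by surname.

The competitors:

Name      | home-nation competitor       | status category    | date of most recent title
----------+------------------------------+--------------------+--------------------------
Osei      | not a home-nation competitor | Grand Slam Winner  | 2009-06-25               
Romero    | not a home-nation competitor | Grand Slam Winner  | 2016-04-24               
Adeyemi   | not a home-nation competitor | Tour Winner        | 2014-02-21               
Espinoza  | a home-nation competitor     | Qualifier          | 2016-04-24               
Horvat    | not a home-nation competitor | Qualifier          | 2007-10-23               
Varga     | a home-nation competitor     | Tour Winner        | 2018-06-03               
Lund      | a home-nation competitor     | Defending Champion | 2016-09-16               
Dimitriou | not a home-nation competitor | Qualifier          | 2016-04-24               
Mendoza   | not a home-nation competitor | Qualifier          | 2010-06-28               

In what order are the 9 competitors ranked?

Varga, Lund, Romero, Dimitriou, Espinoza, Adeyemi, Mendoza, Osei, Horvat

By date of most recent title (later first): Varga (2018-06-03); then Lund (2016-09-16); then Romero, Dimitriou and Espinoza (each 2016-04-24); then Adeyemi (2014-02-21); then Mendoza (2010-06-28); then Osei (2009-06-25); then Horvat (2007-10-23).
Among Romero, Dimitriou and Espinoza, by status category: Romero (Grand Slam Winner) before Dimitriou and Espinoza (Qualifier).
Among Dimitriou and Espinoza, alphabetically by surname: Dimitriou before Espinoza.
Full order: Varga, Lund, Romero, Dimitriou, Espinoza, Adeyemi, Mendoza, Osei, Horvat.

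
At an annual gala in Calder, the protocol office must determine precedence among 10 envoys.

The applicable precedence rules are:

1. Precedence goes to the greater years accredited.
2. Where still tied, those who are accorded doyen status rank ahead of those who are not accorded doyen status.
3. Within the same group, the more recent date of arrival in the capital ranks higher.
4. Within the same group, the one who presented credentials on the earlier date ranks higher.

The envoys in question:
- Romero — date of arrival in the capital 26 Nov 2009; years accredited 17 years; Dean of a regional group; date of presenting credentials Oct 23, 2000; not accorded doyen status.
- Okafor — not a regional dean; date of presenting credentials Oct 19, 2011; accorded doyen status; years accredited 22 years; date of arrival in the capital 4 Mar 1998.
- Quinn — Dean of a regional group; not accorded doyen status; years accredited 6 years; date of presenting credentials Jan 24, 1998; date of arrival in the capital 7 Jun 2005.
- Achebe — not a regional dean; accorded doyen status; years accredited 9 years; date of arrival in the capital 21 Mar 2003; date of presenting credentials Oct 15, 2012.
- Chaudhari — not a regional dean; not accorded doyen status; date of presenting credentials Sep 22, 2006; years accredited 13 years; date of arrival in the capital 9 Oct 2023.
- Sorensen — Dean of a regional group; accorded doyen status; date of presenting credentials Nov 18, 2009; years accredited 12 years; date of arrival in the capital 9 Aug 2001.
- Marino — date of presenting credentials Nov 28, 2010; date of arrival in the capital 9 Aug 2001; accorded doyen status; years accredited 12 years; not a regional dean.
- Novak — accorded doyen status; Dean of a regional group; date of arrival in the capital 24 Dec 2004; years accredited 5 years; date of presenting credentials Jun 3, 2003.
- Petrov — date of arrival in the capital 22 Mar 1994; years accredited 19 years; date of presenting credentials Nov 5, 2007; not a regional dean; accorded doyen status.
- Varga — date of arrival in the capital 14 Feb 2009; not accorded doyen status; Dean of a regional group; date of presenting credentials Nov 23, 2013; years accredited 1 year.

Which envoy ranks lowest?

Varga

By years accredited (higher first): Okafor (22 years); then Petrov (19 years); then Romero (17 years); then Chaudhari (13 years); then Sorensen and Marino (both 12 years); then Achebe (9 years); then Quinn (6 years); then Novak (5 years); then Varga (1 year).
Sorensen and Marino are each accorded doyen status, so the next rule applies.
Sorensen and Marino both have date of arrival in the capital 9 Aug 2001, so the next rule applies.
Among Sorensen and Marino, by date of presenting credentials (earlier first): Sorensen (Nov 18, 2009) before Marino (Nov 28, 2010).
Order: Okafor, Petrov, Romero, Chaudhari, Sorensen, Marino, Achebe, Quinn, Novak, Varga.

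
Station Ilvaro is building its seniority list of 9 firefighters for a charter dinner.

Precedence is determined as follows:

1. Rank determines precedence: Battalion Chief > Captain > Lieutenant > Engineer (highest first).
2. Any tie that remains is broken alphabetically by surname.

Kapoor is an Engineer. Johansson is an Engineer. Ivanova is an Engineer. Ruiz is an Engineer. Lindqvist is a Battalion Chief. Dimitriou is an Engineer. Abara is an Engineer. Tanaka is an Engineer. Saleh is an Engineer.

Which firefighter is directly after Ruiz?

By rank: Lindqvist (Battalion Chief); then Abara, Dimitriou, Ivanova, Johansson, Kapoor, Ruiz, Saleh and Tanaka (Engineer).
Among Abara, Dimitriou, Ivanova, Johansson, Kapoor, Ruiz, Saleh and Tanaka, alphabetically by surname: Abara before Dimitriou before Ivanova before Johansson before Kapoor before Ruiz before Saleh before Tanaka.
Order: Lindqvist, Abara, Dimitriou, Ivanova, Johansson, Kapoor, Ruiz, Saleh, Tanaka.

Saleh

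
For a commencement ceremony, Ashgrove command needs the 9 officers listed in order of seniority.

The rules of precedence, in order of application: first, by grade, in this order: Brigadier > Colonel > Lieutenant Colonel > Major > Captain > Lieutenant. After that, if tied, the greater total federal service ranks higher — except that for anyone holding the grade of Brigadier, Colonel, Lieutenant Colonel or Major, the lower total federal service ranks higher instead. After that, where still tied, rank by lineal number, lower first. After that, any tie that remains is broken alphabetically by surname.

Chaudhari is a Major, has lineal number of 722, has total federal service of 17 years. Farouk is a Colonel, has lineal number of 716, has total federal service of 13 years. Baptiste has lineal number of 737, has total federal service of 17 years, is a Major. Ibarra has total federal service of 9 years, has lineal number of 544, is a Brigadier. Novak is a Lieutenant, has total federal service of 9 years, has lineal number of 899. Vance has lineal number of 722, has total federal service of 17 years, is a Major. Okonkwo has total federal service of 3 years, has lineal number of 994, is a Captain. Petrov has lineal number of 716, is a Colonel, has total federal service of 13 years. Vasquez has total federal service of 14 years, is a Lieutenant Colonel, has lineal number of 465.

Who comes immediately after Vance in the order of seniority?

Baptiste

By grade: Ibarra (Brigadier); then Farouk and Petrov (Colonel); then Vasquez (Lieutenant Colonel); then Chaudhari, Vance and Baptiste (Major); then Okonkwo (Captain); then Novak (Lieutenant).
Farouk and Petrov both have total federal service 13 years, so the next rule applies.
Farouk and Petrov both have lineal number 716, so the next rule applies.
Among Farouk and Petrov, alphabetically by surname: Farouk before Petrov.
Chaudhari, Vance and Baptiste all have total federal service 17 years, so the next rule applies.
Among Chaudhari, Vance and Baptiste, by lineal number (lower first): Chaudhari and Vance (722) before Baptiste (737).
Among Chaudhari and Vance, alphabetically by surname: Chaudhari before Vance.
Order: Ibarra, Farouk, Petrov, Vasquez, Chaudhari, Vance, Baptiste, Okonkwo, Novak.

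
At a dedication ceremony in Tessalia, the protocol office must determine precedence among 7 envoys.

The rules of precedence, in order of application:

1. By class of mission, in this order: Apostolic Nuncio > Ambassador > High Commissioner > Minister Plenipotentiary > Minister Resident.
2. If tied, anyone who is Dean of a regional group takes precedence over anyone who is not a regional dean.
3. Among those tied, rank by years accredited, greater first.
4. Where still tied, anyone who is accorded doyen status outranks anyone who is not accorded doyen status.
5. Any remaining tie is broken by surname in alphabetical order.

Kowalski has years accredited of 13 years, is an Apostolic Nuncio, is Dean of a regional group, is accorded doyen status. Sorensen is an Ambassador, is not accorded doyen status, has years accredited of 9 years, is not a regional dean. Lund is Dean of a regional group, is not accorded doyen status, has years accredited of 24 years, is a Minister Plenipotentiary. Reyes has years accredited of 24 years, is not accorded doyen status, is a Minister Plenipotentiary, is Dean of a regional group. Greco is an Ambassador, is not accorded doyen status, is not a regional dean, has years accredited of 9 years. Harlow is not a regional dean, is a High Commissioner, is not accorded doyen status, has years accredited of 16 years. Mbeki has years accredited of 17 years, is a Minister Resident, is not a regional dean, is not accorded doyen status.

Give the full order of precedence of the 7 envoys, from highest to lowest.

By class of mission: Kowalski (Apostolic Nuncio); then Greco and Sorensen (Ambassador); then Harlow (High Commissioner); then Lund and Reyes (Minister Plenipotentiary); then Mbeki (Minister Resident).
Greco and Sorensen are each not a regional dean, so the next rule applies.
Greco and Sorensen both have years accredited 9 years, so the next rule applies.
Greco and Sorensen are each not accorded doyen status, so the next rule applies.
Among Greco and Sorensen, alphabetically by surname: Greco before Sorensen.
Lund and Reyes are each Dean of a regional group, so the next rule applies.
Lund and Reyes both have years accredited 24 years, so the next rule applies.
Lund and Reyes are each not accorded doyen status, so the next rule applies.
Among Lund and Reyes, alphabetically by surname: Lund before Reyes.
Full order: Kowalski, Greco, Sorensen, Harlow, Lund, Reyes, Mbeki.

Kowalski, Greco, Sorensen, Harlow, Lund, Reyes, Mbeki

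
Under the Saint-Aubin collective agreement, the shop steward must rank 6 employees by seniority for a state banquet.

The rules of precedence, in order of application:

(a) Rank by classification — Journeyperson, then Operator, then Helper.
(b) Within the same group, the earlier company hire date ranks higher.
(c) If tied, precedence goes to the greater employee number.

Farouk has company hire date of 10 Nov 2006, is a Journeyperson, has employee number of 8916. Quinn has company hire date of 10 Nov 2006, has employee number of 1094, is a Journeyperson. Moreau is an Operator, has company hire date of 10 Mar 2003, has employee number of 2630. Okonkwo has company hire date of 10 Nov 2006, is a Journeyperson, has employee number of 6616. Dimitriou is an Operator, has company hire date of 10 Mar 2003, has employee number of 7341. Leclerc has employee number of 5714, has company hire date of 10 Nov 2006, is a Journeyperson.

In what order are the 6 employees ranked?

By classification: Farouk, Okonkwo, Leclerc and Quinn (Journeyperson); then Dimitriou and Moreau (Operator).
Farouk, Okonkwo, Leclerc and Quinn all have company hire date 10 Nov 2006, so the next rule applies.
Among Farouk, Okonkwo, Leclerc and Quinn, by employee number (higher first): Farouk (8916) before Okonkwo (6616) before Leclerc (5714) before Quinn (1094).
Dimitriou and Moreau both have company hire date 10 Mar 2003, so the next rule applies.
Among Dimitriou and Moreau, by employee number (higher first): Dimitriou (7341) before Moreau (2630).
Full order: Farouk, Okonkwo, Leclerc, Quinn, Dimitriou, Moreau.

Farouk, Okonkwo, Leclerc, Quinn, Dimitriou, Moreau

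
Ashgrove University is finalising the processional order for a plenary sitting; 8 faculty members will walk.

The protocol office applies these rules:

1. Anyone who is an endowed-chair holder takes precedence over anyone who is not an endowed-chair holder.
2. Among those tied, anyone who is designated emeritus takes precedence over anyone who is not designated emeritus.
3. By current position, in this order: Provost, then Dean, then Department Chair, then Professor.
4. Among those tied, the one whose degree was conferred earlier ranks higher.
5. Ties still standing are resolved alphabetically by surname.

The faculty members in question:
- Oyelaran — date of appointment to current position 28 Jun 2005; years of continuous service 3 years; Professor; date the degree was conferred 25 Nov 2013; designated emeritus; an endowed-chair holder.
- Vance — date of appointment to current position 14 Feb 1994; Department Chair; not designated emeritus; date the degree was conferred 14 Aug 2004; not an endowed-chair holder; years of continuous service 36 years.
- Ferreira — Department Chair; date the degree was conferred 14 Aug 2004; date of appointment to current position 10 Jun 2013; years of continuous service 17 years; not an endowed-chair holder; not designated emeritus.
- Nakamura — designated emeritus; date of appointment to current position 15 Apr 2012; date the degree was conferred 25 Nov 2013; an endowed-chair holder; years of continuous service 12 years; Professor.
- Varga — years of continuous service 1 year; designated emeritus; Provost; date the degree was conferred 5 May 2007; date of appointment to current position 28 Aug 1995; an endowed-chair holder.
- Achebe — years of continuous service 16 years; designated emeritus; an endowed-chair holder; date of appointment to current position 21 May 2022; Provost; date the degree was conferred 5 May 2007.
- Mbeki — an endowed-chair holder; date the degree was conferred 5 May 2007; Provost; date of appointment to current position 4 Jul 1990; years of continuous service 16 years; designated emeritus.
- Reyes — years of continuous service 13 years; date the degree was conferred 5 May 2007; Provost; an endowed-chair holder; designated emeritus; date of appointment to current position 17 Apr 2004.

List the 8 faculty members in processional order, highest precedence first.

By the first rule: Achebe, Mbeki, Reyes, Varga, Nakamura and Oyelaran (each an endowed-chair holder); then Ferreira and Vance (both not an endowed-chair holder).
Achebe, Mbeki, Reyes, Varga, Nakamura and Oyelaran are each designated emeritus, so the next rule applies.
Among Achebe, Mbeki, Reyes, Varga, Nakamura and Oyelaran, by current position: Achebe, Mbeki, Reyes and Varga (Provost) before Nakamura and Oyelaran (Professor).
Achebe, Mbeki, Reyes and Varga all have date the degree was conferred 5 May 2007, so the next rule applies.
Among Achebe, Mbeki, Reyes and Varga, alphabetically by surname: Achebe before Mbeki before Reyes before Varga.
Nakamura and Oyelaran both have date the degree was conferred 25 Nov 2013, so the next rule applies.
Among Nakamura and Oyelaran, alphabetically by surname: Nakamura before Oyelaran.
Ferreira and Vance are each not designated emeritus, so the next rule applies.
Ferreira and Vance are each Department Chair, so the next rule applies.
Ferreira and Vance both have date the degree was conferred 14 Aug 2004, so the next rule applies.
Among Ferreira and Vance, alphabetically by surname: Ferreira before Vance.
Full order: Achebe, Mbeki, Reyes, Varga, Nakamura, Oyelaran, Ferreira, Vance.

Achebe, Mbeki, Reyes, Varga, Nakamura, Oyelaran, Ferreira, Vance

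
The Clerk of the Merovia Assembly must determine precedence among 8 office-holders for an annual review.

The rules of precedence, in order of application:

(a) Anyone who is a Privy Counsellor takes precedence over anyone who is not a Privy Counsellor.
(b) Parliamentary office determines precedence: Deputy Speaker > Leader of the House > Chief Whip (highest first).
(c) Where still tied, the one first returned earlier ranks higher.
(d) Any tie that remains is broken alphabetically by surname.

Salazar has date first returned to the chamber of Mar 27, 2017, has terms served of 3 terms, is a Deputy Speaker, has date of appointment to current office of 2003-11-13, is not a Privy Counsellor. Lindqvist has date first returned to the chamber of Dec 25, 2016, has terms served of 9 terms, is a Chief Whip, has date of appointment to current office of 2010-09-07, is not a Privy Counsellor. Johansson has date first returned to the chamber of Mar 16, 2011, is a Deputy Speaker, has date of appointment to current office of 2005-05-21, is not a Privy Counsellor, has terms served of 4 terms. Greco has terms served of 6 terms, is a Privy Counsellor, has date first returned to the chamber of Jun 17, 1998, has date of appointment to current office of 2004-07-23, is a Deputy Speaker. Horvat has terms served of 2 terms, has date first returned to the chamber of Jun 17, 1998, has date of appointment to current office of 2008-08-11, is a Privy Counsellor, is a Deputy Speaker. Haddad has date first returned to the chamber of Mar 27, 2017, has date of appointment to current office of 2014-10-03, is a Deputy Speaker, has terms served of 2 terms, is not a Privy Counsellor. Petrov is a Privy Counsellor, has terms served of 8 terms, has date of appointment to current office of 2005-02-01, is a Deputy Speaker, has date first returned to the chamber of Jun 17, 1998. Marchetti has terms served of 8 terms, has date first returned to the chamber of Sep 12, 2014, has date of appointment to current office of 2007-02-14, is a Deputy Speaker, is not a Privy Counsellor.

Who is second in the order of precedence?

Horvat

By the first rule: Greco, Horvat and Petrov (each a Privy Counsellor); then Johansson, Marchetti, Haddad, Salazar and Lindqvist (each not a Privy Counsellor).
Greco, Horvat and Petrov are each Deputy Speaker, so the next rule applies.
Greco, Horvat and Petrov all have date first returned to the chamber Jun 17, 1998, so the next rule applies.
Among Greco, Horvat and Petrov, alphabetically by surname: Greco before Horvat before Petrov.
Among Johansson, Marchetti, Haddad, Salazar and Lindqvist, by parliamentary office: Johansson, Marchetti, Haddad and Salazar (Deputy Speaker) before Lindqvist (Chief Whip).
Among Johansson, Marchetti, Haddad and Salazar, by date first returned to the chamber (earlier first): Johansson (Mar 16, 2011) before Marchetti (Sep 12, 2014) before Haddad and Salazar (Mar 27, 2017).
Among Haddad and Salazar, alphabetically by surname: Haddad before Salazar.
Order: Greco, Horvat, Petrov, Johansson, Marchetti, Haddad, Salazar, Lindqvist.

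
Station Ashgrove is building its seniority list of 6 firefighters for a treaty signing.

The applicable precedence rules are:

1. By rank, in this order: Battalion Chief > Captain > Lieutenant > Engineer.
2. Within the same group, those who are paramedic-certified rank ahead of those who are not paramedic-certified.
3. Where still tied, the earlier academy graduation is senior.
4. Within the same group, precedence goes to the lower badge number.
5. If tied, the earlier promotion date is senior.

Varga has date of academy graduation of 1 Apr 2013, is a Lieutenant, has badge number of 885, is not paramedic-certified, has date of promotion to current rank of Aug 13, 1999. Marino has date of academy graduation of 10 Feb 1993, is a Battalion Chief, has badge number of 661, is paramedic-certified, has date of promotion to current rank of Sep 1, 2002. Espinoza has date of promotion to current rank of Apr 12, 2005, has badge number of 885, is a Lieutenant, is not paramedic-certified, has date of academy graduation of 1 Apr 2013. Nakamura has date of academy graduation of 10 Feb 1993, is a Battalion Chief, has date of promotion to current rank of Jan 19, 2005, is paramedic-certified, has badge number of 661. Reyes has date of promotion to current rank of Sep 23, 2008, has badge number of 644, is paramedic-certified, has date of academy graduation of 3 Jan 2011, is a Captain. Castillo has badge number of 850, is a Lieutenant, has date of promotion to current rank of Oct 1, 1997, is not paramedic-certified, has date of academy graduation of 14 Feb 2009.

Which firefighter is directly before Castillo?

By rank: Marino and Nakamura (Battalion Chief); then Reyes (Captain); then Castillo, Varga and Espinoza (Lieutenant).
Marino and Nakamura are each paramedic-certified, so the next rule applies.
Marino and Nakamura both have date of academy graduation 10 Feb 1993, so the next rule applies.
Marino and Nakamura both have badge number 661, so the next rule applies.
Among Marino and Nakamura, by date of promotion to current rank (earlier first): Marino (Sep 1, 2002) before Nakamura (Jan 19, 2005).
Castillo, Varga and Espinoza are each not paramedic-certified, so the next rule applies.
Among Castillo, Varga and Espinoza, by date of academy graduation (earlier first): Castillo (14 Feb 2009) before Varga and Espinoza (1 Apr 2013).
Varga and Espinoza both have badge number 885, so the next rule applies.
Among Varga and Espinoza, by date of promotion to current rank (earlier first): Varga (Aug 13, 1999) before Espinoza (Apr 12, 2005).
Order: Marino, Nakamura, Reyes, Castillo, Varga, Espinoza.

Reyes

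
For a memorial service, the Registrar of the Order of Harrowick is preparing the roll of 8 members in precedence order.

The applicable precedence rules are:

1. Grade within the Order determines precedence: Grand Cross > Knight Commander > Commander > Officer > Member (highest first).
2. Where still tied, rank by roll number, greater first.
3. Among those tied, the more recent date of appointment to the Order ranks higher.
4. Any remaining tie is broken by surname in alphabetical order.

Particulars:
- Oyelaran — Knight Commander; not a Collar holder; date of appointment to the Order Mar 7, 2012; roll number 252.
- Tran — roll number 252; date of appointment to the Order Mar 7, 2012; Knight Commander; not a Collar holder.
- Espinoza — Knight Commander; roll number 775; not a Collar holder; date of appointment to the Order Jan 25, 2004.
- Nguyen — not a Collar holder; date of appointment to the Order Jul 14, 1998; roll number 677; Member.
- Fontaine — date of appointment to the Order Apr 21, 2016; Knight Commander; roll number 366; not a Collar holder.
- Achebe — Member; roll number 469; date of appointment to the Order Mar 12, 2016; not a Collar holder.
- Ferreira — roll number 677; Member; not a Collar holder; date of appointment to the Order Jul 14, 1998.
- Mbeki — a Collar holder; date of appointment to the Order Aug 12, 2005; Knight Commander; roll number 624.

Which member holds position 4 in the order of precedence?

Oyelaran

By grade within the Order: Espinoza, Mbeki, Fontaine, Oyelaran and Tran (Knight Commander); then Ferreira, Nguyen and Achebe (Member).
Among Espinoza, Mbeki, Fontaine, Oyelaran and Tran, by roll number (higher first): Espinoza (775) before Mbeki (624) before Fontaine (366) before Oyelaran and Tran (252).
Oyelaran and Tran both have date of appointment to the Order Mar 7, 2012, so the next rule applies.
Among Oyelaran and Tran, alphabetically by surname: Oyelaran before Tran.
Among Ferreira, Nguyen and Achebe, by roll number (higher first): Ferreira and Nguyen (677) before Achebe (469).
Ferreira and Nguyen both have date of appointment to the Order Jul 14, 1998, so the next rule applies.
Among Ferreira and Nguyen, alphabetically by surname: Ferreira before Nguyen.
Order: Espinoza, Mbeki, Fontaine, Oyelaran, Tran, Ferreira, Nguyen, Achebe.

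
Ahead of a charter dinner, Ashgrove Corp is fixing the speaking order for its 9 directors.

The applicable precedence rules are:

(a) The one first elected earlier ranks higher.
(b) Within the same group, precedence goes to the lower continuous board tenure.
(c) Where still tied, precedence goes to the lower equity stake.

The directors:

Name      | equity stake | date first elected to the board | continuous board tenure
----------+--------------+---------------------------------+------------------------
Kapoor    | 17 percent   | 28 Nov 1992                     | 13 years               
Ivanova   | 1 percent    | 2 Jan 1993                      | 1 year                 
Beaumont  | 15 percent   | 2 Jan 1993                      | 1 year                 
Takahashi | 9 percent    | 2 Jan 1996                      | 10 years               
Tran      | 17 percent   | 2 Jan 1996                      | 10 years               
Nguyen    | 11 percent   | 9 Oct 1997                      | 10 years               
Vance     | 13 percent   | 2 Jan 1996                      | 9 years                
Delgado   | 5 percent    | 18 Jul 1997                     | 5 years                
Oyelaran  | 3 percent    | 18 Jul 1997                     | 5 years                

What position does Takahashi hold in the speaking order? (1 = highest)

By date first elected to the board (earlier first): Kapoor (28 Nov 1992); then Ivanova and Beaumont (both 2 Jan 1993); then Vance, Takahashi and Tran (each 2 Jan 1996); then Oyelaran and Delgado (both 18 Jul 1997); then Nguyen (9 Oct 1997).
Ivanova and Beaumont both have continuous board tenure 1 year, so the next rule applies.
Among Ivanova and Beaumont, by equity stake (lower first): Ivanova (1 percent) before Beaumont (15 percent).
Among Vance, Takahashi and Tran, by continuous board tenure (lower first): Vance (9 years) before Takahashi and Tran (10 years).
Among Takahashi and Tran, by equity stake (lower first): Takahashi (9 percent) before Tran (17 percent).
Oyelaran and Delgado both have continuous board tenure 5 years, so the next rule applies.
Among Oyelaran and Delgado, by equity stake (lower first): Oyelaran (3 percent) before Delgado (5 percent).
Order: Kapoor, Ivanova, Beaumont, Vance, Takahashi, Tran, Oyelaran, Delgado, Nguyen. So position 5.

5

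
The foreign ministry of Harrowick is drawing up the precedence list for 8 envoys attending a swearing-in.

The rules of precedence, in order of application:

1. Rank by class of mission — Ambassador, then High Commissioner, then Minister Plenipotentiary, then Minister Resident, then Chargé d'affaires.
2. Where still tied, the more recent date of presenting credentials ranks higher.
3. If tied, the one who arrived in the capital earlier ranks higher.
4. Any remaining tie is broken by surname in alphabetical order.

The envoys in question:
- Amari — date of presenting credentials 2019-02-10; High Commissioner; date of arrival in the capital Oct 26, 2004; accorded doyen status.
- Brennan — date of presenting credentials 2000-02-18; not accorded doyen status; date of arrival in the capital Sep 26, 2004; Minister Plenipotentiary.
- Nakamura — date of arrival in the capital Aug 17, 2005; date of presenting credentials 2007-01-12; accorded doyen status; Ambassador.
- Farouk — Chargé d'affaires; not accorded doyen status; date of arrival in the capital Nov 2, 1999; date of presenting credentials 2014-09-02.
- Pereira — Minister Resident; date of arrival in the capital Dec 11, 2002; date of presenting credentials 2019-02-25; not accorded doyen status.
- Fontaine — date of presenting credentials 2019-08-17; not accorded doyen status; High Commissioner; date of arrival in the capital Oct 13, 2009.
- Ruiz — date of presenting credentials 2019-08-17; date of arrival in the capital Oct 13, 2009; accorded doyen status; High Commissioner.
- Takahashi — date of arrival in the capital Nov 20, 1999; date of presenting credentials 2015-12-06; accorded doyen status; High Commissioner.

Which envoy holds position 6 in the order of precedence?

Brennan

By class of mission: Nakamura (Ambassador); then Fontaine, Ruiz, Amari and Takahashi (High Commissioner); then Brennan (Minister Plenipotentiary); then Pereira (Minister Resident); then Farouk (Chargé d'affaires).
Among Fontaine, Ruiz, Amari and Takahashi, by date of presenting credentials (later first): Fontaine and Ruiz (2019-08-17) before Amari (2019-02-10) before Takahashi (2015-12-06).
Fontaine and Ruiz both have date of arrival in the capital Oct 13, 2009, so the next rule applies.
Among Fontaine and Ruiz, alphabetically by surname: Fontaine before Ruiz.
Order: Nakamura, Fontaine, Ruiz, Amari, Takahashi, Brennan, Pereira, Farouk.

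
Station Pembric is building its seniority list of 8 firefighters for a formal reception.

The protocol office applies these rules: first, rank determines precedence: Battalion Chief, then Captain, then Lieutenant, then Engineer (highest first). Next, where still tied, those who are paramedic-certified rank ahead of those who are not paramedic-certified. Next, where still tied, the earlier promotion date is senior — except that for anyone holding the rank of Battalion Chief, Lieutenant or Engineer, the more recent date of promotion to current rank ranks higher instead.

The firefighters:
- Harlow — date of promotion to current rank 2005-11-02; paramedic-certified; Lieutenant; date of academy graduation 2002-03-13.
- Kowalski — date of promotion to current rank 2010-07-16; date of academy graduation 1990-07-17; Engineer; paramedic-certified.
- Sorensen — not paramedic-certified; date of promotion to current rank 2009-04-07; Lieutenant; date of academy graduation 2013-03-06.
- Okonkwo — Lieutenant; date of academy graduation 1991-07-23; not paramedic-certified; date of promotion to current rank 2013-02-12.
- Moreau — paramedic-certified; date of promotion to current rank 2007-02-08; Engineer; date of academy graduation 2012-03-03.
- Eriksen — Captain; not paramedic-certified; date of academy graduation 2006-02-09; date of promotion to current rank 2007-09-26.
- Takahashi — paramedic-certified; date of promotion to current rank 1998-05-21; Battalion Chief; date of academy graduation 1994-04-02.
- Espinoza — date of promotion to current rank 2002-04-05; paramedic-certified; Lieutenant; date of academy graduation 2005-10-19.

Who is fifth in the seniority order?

By rank: Takahashi (Battalion Chief); then Eriksen (Captain); then Harlow, Espinoza, Okonkwo and Sorensen (Lieutenant); then Kowalski and Moreau (Engineer).
Among Harlow, Espinoza, Okonkwo and Sorensen, paramedic-certified before not paramedic-certified: Harlow and Espinoza (paramedic-certified) before Okonkwo and Sorensen (not paramedic-certified).
Among Harlow and Espinoza, by date of promotion to current rank (later first) (reversed rule for this group): Harlow (2005-11-02) before Espinoza (2002-04-05).
Among Okonkwo and Sorensen, by date of promotion to current rank (later first) (reversed rule for this group): Okonkwo (2013-02-12) before Sorensen (2009-04-07).
Kowalski and Moreau are each paramedic-certified, so the next rule applies.
Among Kowalski and Moreau, by date of promotion to current rank (later first) (reversed rule for this group): Kowalski (2010-07-16) before Moreau (2007-02-08).
Order: Takahashi, Eriksen, Harlow, Espinoza, Okonkwo, Sorensen, Kowalski, Moreau.

Okonkwo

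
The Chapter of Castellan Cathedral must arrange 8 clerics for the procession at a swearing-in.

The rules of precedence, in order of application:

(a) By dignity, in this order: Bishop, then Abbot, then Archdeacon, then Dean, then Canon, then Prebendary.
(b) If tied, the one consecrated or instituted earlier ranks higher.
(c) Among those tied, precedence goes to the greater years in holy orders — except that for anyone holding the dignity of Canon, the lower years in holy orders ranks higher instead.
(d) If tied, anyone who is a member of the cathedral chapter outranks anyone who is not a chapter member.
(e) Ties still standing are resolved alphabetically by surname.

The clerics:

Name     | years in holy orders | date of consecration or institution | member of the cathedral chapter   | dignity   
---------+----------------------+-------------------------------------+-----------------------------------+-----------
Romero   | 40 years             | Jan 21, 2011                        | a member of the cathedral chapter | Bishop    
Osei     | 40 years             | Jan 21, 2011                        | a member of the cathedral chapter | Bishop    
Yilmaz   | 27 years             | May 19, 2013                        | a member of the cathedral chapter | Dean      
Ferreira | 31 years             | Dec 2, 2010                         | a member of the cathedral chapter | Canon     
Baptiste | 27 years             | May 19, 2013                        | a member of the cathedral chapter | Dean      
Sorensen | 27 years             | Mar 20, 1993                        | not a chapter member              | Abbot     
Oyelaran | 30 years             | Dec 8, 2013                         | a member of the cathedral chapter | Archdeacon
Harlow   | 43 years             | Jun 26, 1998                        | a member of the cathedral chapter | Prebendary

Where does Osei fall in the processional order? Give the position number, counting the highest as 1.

By dignity: Osei and Romero (Bishop); then Sorensen (Abbot); then Oyelaran (Archdeacon); then Baptiste and Yilmaz (Dean); then Ferreira (Canon); then Harlow (Prebendary).
Osei and Romero both have date of consecration or institution Jan 21, 2011, so the next rule applies.
Osei and Romero both have years in holy orders 40 years, so the next rule applies.
Osei and Romero are each a member of the cathedral chapter, so the next rule applies.
Among Osei and Romero, alphabetically by surname: Osei before Romero.
Baptiste and Yilmaz both have date of consecration or institution May 19, 2013, so the next rule applies.
Baptiste and Yilmaz both have years in holy orders 27 years, so the next rule applies.
Baptiste and Yilmaz are each a member of the cathedral chapter, so the next rule applies.
Among Baptiste and Yilmaz, alphabetically by surname: Baptiste before Yilmaz.
Order: Osei, Romero, Sorensen, Oyelaran, Baptiste, Yilmaz, Ferreira, Harlow. So position 1.

1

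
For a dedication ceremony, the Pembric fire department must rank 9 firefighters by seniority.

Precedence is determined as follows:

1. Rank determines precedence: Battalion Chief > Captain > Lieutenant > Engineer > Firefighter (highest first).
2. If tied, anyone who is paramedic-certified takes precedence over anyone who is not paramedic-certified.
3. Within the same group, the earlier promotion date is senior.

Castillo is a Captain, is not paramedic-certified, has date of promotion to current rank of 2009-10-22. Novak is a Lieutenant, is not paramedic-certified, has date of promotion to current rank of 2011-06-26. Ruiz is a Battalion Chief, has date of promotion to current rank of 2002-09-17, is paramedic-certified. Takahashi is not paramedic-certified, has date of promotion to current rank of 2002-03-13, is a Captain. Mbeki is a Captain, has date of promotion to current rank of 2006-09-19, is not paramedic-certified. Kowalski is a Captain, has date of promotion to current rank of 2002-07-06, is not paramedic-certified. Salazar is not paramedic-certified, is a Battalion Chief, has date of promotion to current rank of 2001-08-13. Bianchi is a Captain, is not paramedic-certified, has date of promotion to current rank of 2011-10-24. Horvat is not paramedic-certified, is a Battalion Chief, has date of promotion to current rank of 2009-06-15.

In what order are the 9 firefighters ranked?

By rank: Ruiz, Salazar and Horvat (Battalion Chief); then Takahashi, Kowalski, Mbeki, Castillo and Bianchi (Captain); then Novak (Lieutenant).
Among Ruiz, Salazar and Horvat, paramedic-certified before not paramedic-certified: Ruiz (paramedic-certified) before Salazar and Horvat (not paramedic-certified).
Among Salazar and Horvat, by date of promotion to current rank (earlier first): Salazar (2001-08-13) before Horvat (2009-06-15).
Takahashi, Kowalski, Mbeki, Castillo and Bianchi are each not paramedic-certified, so the next rule applies.
Among Takahashi, Kowalski, Mbeki, Castillo and Bianchi, by date of promotion to current rank (earlier first): Takahashi (2002-03-13) before Kowalski (2002-07-06) before Mbeki (2006-09-19) before Castillo (2009-10-22) before Bianchi (2011-10-24).
Full order: Ruiz, Salazar, Horvat, Takahashi, Kowalski, Mbeki, Castillo, Bianchi, Novak.

Ruiz, Salazar, Horvat, Takahashi, Kowalski, Mbeki, Castillo, Bianchi, Novak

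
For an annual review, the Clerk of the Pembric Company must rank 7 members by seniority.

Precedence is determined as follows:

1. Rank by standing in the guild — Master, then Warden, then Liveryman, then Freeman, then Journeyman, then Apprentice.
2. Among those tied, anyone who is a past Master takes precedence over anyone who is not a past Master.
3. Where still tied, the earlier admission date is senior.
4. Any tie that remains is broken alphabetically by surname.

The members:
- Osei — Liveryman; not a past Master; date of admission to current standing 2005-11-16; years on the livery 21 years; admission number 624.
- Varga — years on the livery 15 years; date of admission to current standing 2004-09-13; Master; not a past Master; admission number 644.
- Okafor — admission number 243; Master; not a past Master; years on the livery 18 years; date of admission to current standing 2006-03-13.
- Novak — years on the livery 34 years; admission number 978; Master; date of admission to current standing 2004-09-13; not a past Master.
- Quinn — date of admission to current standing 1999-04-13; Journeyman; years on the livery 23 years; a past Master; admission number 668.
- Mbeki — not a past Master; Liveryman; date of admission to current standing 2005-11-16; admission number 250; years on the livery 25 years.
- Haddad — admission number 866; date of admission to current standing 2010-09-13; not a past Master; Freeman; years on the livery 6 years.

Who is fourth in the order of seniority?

Mbeki

By standing in the guild: Novak, Varga and Okafor (Master); then Mbeki and Osei (Liveryman); then Haddad (Freeman); then Quinn (Journeyman).
Novak, Varga and Okafor are each not a past Master, so the next rule applies.
Among Novak, Varga and Okafor, by date of admission to current standing (earlier first): Novak and Varga (2004-09-13) before Okafor (2006-03-13).
Among Novak and Varga, alphabetically by surname: Novak before Varga.
Mbeki and Osei are each not a past Master, so the next rule applies.
Mbeki and Osei both have date of admission to current standing 2005-11-16, so the next rule applies.
Among Mbeki and Osei, alphabetically by surname: Mbeki before Osei.
Order: Novak, Varga, Okafor, Mbeki, Osei, Haddad, Quinn.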